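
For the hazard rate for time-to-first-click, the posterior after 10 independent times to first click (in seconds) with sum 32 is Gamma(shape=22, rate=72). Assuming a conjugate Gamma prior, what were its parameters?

Gamma(shape=12, rate=40)

For an exponential likelihood with a Gamma(α, β) prior on the rate, n observations with total T give posterior Gamma(α+n, β+T).
So α = 22 − 10 = 12 and β = 72 − 32 = 40.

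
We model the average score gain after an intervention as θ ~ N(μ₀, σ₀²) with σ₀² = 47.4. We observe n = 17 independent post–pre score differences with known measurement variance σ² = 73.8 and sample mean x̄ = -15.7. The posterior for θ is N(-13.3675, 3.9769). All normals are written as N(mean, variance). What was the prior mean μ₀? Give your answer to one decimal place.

μ₀ = 12.1

With known observation variance, the Normal–Normal posterior has precision τ_n = τ₀ + n/σ² and mean μ_n = (τ₀μ₀ + (n/σ²)x̄)/τ_n.
Here τ₀ = 1/47.4 = 0.021097 and τ_data = 17/73.8 = 0.230352, so τ_n = 0.251449.
Rearranging for μ₀: μ₀ = (μ_n·τ_n − τ_data·x̄)/τ₀ = (-13.3675·0.251449 − 0.230352·-15.7) / 0.021097 = 0.255282/0.021097 ≈ 12.1.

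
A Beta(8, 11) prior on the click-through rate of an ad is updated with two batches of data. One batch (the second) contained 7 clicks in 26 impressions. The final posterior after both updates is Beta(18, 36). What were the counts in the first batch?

3 clicks and 6 non-clicks

Because Beta–binomial updating is additive in the counts, the combined data contributed (α_post−α_prior, β_post−β_prior) successes and failures.
Total across both batches: 18−8=10 clicks, 36−11=25 non-clicks.
Subtract the second batch: 10−7=3 clicks and 25−19=6 non-clicks.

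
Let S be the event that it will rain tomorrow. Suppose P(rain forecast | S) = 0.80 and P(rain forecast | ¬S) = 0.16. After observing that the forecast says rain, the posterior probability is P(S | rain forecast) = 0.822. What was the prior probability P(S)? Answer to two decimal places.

P(S) = 0.48

In odds form, posterior odds = prior odds × likelihood ratio, so prior odds = posterior odds ÷ LR.
Posterior odds = 0.822/(1−0.822) = 4.6180. LR = 0.80/0.16 = 5.0000.
Prior odds = 4.6180/5.0000 = 0.9236, so P(S) = 0.9236/(1+0.9236) ≈ 0.48.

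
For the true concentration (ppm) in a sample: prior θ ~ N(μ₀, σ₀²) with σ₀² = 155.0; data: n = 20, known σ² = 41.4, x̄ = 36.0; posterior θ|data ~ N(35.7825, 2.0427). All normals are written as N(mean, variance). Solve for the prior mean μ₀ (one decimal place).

μ₀ = 19.5

With known observation variance, the Normal–Normal posterior has precision τ_n = τ₀ + n/σ² and mean μ_n = (τ₀μ₀ + (n/σ²)x̄)/τ_n.
Here τ₀ = 1/155.0 = 0.006452 and τ_data = 20/41.4 = 0.483092, so τ_n = 0.489544.
Rearranging for μ₀: μ₀ = (μ_n·τ_n − τ_data·x̄)/τ₀ = (35.7825·0.489544 − 0.483092·36.0) / 0.006452 = 0.125796/0.006452 ≈ 19.5.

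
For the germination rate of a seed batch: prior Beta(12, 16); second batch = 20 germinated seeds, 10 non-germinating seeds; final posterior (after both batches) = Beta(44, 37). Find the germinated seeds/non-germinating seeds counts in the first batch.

Sequential conjugate updates are equivalent to a single update on the pooled data, so total successes = posterior α − prior α and total failures = posterior β − prior β.
Total across both batches: 44−12=32 germinated seeds, 37−16=21 non-germinating seeds.
Subtract the second batch: 32−20=12 germinated seeds and 21−10=11 non-germinating seeds.

12 germinated seeds and 11 non-germinating seeds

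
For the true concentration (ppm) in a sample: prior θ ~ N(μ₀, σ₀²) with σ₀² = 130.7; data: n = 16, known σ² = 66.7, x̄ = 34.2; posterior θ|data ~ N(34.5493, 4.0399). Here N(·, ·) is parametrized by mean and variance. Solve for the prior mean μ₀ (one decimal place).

The posterior mean is a precision-weighted average: μ_n = (τ₀μ₀ + τ_data·x̄)/(τ₀+τ_data), with τ₀=1/σ₀² and τ_data=n/σ².
Here τ₀ = 1/130.7 = 0.007651 and τ_data = 16/66.7 = 0.239880, so τ_n = 0.247531.
Rearranging for μ₀: μ₀ = (μ_n·τ_n − τ_data·x̄)/τ₀ = (34.5493·0.247531 − 0.239880·34.2) / 0.007651 = 0.348127/0.007651 ≈ 45.5.

μ₀ = 45.5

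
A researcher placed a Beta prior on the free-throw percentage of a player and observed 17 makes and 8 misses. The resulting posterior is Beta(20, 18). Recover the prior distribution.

Under Beta–binomial conjugacy the posterior parameters are (α+s, β+f).
Subtract the data counts: 20−17=3, 18−8=10.

Beta(3, 10)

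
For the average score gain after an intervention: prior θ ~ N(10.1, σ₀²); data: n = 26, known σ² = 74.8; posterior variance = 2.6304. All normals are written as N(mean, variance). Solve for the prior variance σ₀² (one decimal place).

For the Normal–Normal model with known σ², precisions add: τ_n = τ₀ + n/σ².
So 1/σ₀² = 1/2.6304 − 26/74.8 = 0.380170 − 0.347594 = 0.032576.
Hence σ₀² = 1/0.032576 ≈ 30.7.

σ₀² = 30.7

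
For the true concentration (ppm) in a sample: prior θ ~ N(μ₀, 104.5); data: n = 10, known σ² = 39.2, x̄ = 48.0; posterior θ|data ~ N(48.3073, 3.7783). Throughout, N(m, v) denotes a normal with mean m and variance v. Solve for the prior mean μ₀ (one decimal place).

With known observation variance, the Normal–Normal posterior has precision τ_n = τ₀ + n/σ² and mean μ_n = (τ₀μ₀ + (n/σ²)x̄)/τ_n.
Here τ₀ = 1/104.5 = 0.009569 and τ_data = 10/39.2 = 0.255102, so τ_n = 0.264671.
Rearranging for μ₀: μ₀ = (μ_n·τ_n − τ_data·x̄)/τ₀ = (48.3073·0.264671 − 0.255102·48.0) / 0.009569 = 0.540645/0.009569 ≈ 56.5.

μ₀ = 56.5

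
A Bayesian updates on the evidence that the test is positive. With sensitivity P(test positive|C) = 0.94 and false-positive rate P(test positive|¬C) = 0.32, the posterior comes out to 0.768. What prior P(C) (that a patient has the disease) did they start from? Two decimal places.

Bayes' rule in odds form gives O(C|E) = O(C)·[P(E|C)/P(E|¬C)], hence O(C) = O(C|E)/LR.
Posterior odds = 0.768/(1−0.768) = 3.3103. LR = 0.94/0.32 = 2.9375.
Prior odds = 3.3103/2.9375 = 1.1269, so P(C) = 1.1269/(1+1.1269) ≈ 0.53.

P(C) = 0.53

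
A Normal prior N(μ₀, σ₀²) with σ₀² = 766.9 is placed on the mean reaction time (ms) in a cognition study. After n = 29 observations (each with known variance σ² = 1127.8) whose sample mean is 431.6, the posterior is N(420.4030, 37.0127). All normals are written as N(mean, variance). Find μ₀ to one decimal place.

μ₀ = 199.6

The posterior mean is a precision-weighted average: μ_n = (τ₀μ₀ + τ_data·x̄)/(τ₀+τ_data), with τ₀=1/σ₀² and τ_data=n/σ².
Here τ₀ = 1/766.9 = 0.001304 and τ_data = 29/1127.8 = 0.025714, so τ_n = 0.027018.
Rearranging for μ₀: μ₀ = (μ_n·τ_n − τ_data·x̄)/τ₀ = (420.4030·0.027018 − 0.025714·431.6) / 0.001304 = 0.260286/0.001304 ≈ 199.6.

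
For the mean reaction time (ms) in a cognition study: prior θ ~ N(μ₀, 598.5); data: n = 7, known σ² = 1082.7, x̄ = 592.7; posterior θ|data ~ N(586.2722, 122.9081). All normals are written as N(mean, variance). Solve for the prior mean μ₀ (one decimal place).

μ₀ = 561.4

The posterior mean is a precision-weighted average: μ_n = (τ₀μ₀ + τ_data·x̄)/(τ₀+τ_data), with τ₀=1/σ₀² and τ_data=n/σ².
Here τ₀ = 1/598.5 = 0.001671 and τ_data = 7/1082.7 = 0.006465, so τ_n = 0.008136.
Rearranging for μ₀: μ₀ = (μ_n·τ_n − τ_data·x̄)/τ₀ = (586.2722·0.008136 − 0.006465·592.7) / 0.001671 = 0.938105/0.001671 ≈ 561.4.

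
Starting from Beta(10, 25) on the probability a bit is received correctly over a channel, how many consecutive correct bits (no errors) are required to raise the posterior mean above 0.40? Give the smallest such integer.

k = 7

After k correct bits and 0 errors the posterior is Beta(10+k, 25), with mean (10+k)/(10+25+k).
Set (10+k)/(35+k) > 0.40 and solve: k > (0.40·35 − 10)/(1 − 0.40) = 6.667.
The smallest integer exceeding 6.667 is 7.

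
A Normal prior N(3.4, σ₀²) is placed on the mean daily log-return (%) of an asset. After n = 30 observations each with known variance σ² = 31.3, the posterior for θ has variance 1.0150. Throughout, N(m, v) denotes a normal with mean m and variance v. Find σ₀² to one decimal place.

For the Normal–Normal model with known σ², precisions add: τ_n = τ₀ + n/σ².
So 1/σ₀² = 1/1.0150 − 30/31.3 = 0.985222 − 0.958466 = 0.026756.
Hence σ₀² = 1/0.026756 ≈ 37.4.

σ₀² = 37.4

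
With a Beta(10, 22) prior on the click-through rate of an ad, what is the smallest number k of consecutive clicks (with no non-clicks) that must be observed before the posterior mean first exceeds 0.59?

After k clicks and 0 non-clicks the posterior is Beta(10+k, 22), with mean (10+k)/(10+22+k).
Set (10+k)/(32+k) > 0.59 and solve: k > (0.59·32 − 10)/(1 − 0.59) = 21.659.
The smallest integer exceeding 21.659 is 22.

k = 22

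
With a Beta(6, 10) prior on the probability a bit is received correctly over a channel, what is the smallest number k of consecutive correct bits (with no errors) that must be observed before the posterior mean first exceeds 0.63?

k = 12

After k correct bits and 0 errors the posterior is Beta(6+k, 10), with mean (6+k)/(6+10+k).
Set (6+k)/(16+k) > 0.63 and solve: k > (0.63·16 − 6)/(1 − 0.63) = 11.027.
The smallest integer exceeding 11.027 is 12.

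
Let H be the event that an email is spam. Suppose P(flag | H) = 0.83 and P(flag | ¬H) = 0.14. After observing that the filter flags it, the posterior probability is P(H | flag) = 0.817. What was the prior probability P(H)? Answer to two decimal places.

In odds form, posterior odds = prior odds × likelihood ratio, so prior odds = posterior odds ÷ LR.
Posterior odds = 0.817/(1−0.817) = 4.4645. LR = 0.83/0.14 = 5.9286.
Prior odds = 4.4645/5.9286 = 0.7530, so P(H) = 0.7530/(1+0.7530) ≈ 0.43.

P(H) = 0.43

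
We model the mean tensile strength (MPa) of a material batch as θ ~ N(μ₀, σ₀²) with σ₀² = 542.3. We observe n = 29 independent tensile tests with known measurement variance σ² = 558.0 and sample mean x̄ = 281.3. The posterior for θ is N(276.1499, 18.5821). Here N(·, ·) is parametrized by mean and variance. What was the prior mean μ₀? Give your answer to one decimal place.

The posterior mean is a precision-weighted average: μ_n = (τ₀μ₀ + τ_data·x̄)/(τ₀+τ_data), with τ₀=1/σ₀² and τ_data=n/σ².
Here τ₀ = 1/542.3 = 0.001844 and τ_data = 29/558.0 = 0.051971, so τ_n = 0.053815.
Rearranging for μ₀: μ₀ = (μ_n·τ_n − τ_data·x̄)/τ₀ = (276.1499·0.053815 − 0.051971·281.3) / 0.001844 = 0.241565/0.001844 ≈ 131.0.

μ₀ = 131.0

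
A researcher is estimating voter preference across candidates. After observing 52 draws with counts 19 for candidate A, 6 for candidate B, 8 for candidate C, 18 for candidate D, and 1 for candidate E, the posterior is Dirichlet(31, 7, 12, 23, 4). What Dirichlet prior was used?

For a Dirichlet(α) prior with multinomial counts c, the posterior is Dirichlet(α + c) componentwise.
Subtract each count from the matching posterior parameter: 31−19=12, 7−6=1, 12−8=4, 23−18=5, 4−1=3.

Dirichlet(12, 1, 4, 5, 3)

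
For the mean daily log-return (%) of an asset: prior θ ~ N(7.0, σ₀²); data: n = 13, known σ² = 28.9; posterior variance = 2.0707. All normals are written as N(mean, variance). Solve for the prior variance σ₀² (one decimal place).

Posterior precision equals prior precision plus data precision: 1/σ_n² = 1/σ₀² + n/σ².
So 1/σ₀² = 1/2.0707 − 13/28.9 = 0.482928 − 0.449827 = 0.033101.
Hence σ₀² = 1/0.033101 ≈ 30.2.

σ₀² = 30.2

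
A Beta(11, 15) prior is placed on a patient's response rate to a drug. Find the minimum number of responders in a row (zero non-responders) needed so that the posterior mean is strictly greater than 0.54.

After k responders and 0 non-responders the posterior is Beta(11+k, 15), with mean (11+k)/(11+15+k).
Set (11+k)/(26+k) > 0.54 and solve: k > (0.54·26 − 11)/(1 − 0.54) = 6.609.
The smallest integer exceeding 6.609 is 7.

k = 7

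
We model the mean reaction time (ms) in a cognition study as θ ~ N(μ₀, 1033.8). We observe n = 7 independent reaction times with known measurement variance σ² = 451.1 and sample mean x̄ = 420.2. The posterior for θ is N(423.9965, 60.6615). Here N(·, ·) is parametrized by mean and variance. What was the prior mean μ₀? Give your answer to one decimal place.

The posterior mean is a precision-weighted average: μ_n = (τ₀μ₀ + τ_data·x̄)/(τ₀+τ_data), with τ₀=1/σ₀² and τ_data=n/σ².
Here τ₀ = 1/1033.8 = 0.000967 and τ_data = 7/451.1 = 0.015518, so τ_n = 0.016485.
Rearranging for μ₀: μ₀ = (μ_n·τ_n − τ_data·x̄)/τ₀ = (423.9965·0.016485 − 0.015518·420.2) / 0.000967 = 0.468919/0.000967 ≈ 484.9.

μ₀ = 484.9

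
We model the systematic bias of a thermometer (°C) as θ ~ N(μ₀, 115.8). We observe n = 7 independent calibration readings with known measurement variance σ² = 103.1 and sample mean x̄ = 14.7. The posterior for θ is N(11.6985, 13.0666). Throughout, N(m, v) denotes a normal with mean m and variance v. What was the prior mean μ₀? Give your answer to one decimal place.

μ₀ = -11.9

With known observation variance, the Normal–Normal posterior has precision τ_n = τ₀ + n/σ² and mean μ_n = (τ₀μ₀ + (n/σ²)x̄)/τ_n.
Here τ₀ = 1/115.8 = 0.008636 and τ_data = 7/103.1 = 0.067895, so τ_n = 0.076531.
Rearranging for μ₀: μ₀ = (μ_n·τ_n − τ_data·x̄)/τ₀ = (11.6985·0.076531 − 0.067895·14.7) / 0.008636 = -0.102759/0.008636 ≈ -11.9.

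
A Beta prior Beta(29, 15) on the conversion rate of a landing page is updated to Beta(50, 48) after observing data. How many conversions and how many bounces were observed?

21 conversions and 33 bounces

Beta is conjugate to the binomial likelihood: posterior = Beta(a+s, b+f).
So s = 50 − 29 = 21 and f = 48 − 15 = 33.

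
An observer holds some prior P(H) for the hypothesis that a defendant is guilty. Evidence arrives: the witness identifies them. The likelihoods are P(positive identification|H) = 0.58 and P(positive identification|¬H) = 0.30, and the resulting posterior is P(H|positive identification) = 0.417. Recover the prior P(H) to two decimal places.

P(H) = 0.27

Bayes' rule in odds form gives O(H|E) = O(H)·[P(E|H)/P(E|¬H)], hence O(H) = O(H|E)/LR.
Posterior odds = 0.417/(1−0.417) = 0.7153. LR = 0.58/0.30 = 1.9333.
Prior odds = 0.7153/1.9333 = 0.3700, so P(H) = 0.3700/(1+0.3700) ≈ 0.27.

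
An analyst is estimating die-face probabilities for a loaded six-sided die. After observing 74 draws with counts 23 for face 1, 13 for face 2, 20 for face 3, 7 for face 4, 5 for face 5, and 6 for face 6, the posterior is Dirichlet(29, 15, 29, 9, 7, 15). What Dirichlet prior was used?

Dirichlet(6, 2, 9, 2, 2, 9)

For a Dirichlet(α) prior with multinomial counts c, the posterior is Dirichlet(α + c) componentwise.
Subtract each count from the matching posterior parameter: 29−23=6, 15−13=2, 29−20=9, 9−7=2, 7−5=2, 15−6=9.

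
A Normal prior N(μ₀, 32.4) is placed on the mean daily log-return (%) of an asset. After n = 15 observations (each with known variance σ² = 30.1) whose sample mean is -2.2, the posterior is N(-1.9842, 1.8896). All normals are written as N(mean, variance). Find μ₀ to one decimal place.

With known observation variance, the Normal–Normal posterior has precision τ_n = τ₀ + n/σ² and mean μ_n = (τ₀μ₀ + (n/σ²)x̄)/τ_n.
Here τ₀ = 1/32.4 = 0.030864 and τ_data = 15/30.1 = 0.498339, so τ_n = 0.529203.
Rearranging for μ₀: μ₀ = (μ_n·τ_n − τ_data·x̄)/τ₀ = (-1.9842·0.529203 − 0.498339·-2.2) / 0.030864 = 0.046301/0.030864 ≈ 1.5.

μ₀ = 1.5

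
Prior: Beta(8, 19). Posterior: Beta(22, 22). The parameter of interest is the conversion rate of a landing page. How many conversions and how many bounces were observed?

Beta is conjugate to the binomial likelihood: posterior = Beta(a+s, b+f).
Match parameters: s=22−8=14, f=22−19=3.

14 conversions and 3 bounces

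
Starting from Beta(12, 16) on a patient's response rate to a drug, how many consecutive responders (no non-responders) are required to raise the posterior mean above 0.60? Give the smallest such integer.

k = 13

After k responders and 0 non-responders the posterior is Beta(12+k, 16), with mean (12+k)/(12+16+k).
Set (12+k)/(28+k) > 0.60 and solve: k > (0.60·28 − 12)/(1 − 0.60) = 12.000.
The smallest integer exceeding 12.000 is 13, and checking k=13: (25)/(41) = 0.6098 > 0.60.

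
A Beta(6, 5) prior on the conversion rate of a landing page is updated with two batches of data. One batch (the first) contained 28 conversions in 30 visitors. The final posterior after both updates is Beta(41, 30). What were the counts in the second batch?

7 conversions and 23 bounces

Sequential conjugate updates are equivalent to a single update on the pooled data, so total successes = posterior α − prior α and total failures = posterior β − prior β.
Total across both batches: 41−6=35 conversions, 30−5=25 bounces.
Subtract the first batch: 35−28=7 conversions and 25−2=23 bounces.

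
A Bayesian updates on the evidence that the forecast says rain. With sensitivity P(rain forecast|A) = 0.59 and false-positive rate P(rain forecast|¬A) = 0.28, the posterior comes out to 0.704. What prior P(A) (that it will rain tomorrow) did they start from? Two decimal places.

P(A) = 0.53

Bayes' rule in odds form gives O(A|E) = O(A)·[P(E|A)/P(E|¬A)], hence O(A) = O(A|E)/LR.
Posterior odds = 0.704/(1−0.704) = 2.3784. LR = 0.59/0.28 = 2.1071.
Prior odds = 2.3784/2.1071 = 1.1288, so P(A) = 1.1288/(1+1.1288) ≈ 0.53.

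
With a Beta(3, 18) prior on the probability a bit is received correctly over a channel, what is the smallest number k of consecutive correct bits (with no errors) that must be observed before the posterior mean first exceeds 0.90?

After k correct bits and 0 errors the posterior is Beta(3+k, 18), with mean (3+k)/(3+18+k).
Set (3+k)/(21+k) > 0.90 and solve: k > (0.90·21 − 3)/(1 − 0.90) = 159.000.
The smallest integer exceeding 159.000 is 160.

k = 160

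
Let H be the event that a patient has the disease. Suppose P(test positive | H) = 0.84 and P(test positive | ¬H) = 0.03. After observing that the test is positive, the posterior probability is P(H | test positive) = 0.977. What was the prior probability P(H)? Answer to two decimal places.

P(H) = 0.60

Bayes' rule in odds form gives O(H|E) = O(H)·[P(E|H)/P(E|¬H)], hence O(H) = O(H|E)/LR.
Posterior odds = 0.977/(1−0.977) = 42.4783. LR = 0.84/0.03 = 28.0000.
Prior odds = 42.4783/28.0000 = 1.5171, so P(H) = 1.5171/(1+1.5171) ≈ 0.60.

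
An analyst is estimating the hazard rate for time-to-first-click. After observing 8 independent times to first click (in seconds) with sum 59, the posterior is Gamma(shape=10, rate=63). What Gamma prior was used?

Gamma(shape=2, rate=4)

Gamma–exponential conjugacy: posterior shape = α + n, posterior rate = β + Σtᵢ.
So α = 10 − 8 = 2 and β = 63 − 59 = 4.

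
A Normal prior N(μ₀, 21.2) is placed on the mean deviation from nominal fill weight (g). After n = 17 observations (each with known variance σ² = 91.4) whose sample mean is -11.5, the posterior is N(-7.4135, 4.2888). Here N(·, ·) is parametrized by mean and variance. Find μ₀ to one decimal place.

μ₀ = 8.7

With known observation variance, the Normal–Normal posterior has precision τ_n = τ₀ + n/σ² and mean μ_n = (τ₀μ₀ + (n/σ²)x̄)/τ_n.
Here τ₀ = 1/21.2 = 0.047170 and τ_data = 17/91.4 = 0.185996, so τ_n = 0.233166.
Rearranging for μ₀: μ₀ = (μ_n·τ_n − τ_data·x̄)/τ₀ = (-7.4135·0.233166 − 0.185996·-11.5) / 0.047170 = 0.410378/0.047170 ≈ 8.7.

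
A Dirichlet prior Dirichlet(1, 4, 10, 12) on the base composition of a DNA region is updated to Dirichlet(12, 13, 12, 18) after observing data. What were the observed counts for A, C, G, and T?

For a Dirichlet(α) prior with multinomial counts c, the posterior is Dirichlet(α + c) componentwise.
Counts are posterior − prior componentwise: 12−1=11, 13−4=9, 12−10=2, 18−12=6.

counts (11, 9, 2, 6)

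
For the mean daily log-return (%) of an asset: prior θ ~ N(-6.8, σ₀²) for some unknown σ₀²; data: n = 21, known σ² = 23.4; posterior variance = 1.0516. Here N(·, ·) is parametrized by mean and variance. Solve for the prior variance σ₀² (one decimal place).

σ₀² = 18.7

For the Normal–Normal model with known σ², precisions add: τ_n = τ₀ + n/σ².
So 1/σ₀² = 1/1.0516 − 21/23.4 = 0.950932 − 0.897436 = 0.053496.
Hence σ₀² = 1/0.053496 ≈ 18.7.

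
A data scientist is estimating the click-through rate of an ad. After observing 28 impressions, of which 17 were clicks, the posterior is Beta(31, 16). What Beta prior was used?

Beta(14, 5)

Under Beta–binomial conjugacy the posterior parameters are (α+s, β+f).
Subtract the data counts: 31−17=14, 16−11=5.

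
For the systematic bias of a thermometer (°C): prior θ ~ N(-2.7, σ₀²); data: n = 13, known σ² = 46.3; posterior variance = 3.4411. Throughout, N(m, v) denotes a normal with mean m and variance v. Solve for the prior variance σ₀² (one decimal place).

σ₀² = 101.8

For the Normal–Normal model with known σ², precisions add: τ_n = τ₀ + n/σ².
So 1/σ₀² = 1/3.4411 − 13/46.3 = 0.290605 − 0.280778 = 0.009827.
Hence σ₀² = 1/0.009827 ≈ 101.8.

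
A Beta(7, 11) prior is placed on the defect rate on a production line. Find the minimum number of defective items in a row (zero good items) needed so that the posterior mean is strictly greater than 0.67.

After k defective items and 0 good items the posterior is Beta(7+k, 11), with mean (7+k)/(7+11+k).
Set (7+k)/(18+k) > 0.67 and solve: k > (0.67·18 − 7)/(1 − 0.67) = 15.333.
The smallest integer exceeding 15.333 is 16, and checking k=16: (23)/(34) = 0.6765 > 0.67.

k = 16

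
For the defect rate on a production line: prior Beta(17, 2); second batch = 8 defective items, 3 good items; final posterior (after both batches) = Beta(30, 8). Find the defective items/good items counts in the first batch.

5 defective items and 3 good items

Because Beta–binomial updating is additive in the counts, the combined data contributed (α_post−α_prior, β_post−β_prior) successes and failures.
Total across both batches: 30−17=13 defective items, 8−2=6 good items.
Subtract the second batch: 13−8=5 defective items and 6−3=3 good items.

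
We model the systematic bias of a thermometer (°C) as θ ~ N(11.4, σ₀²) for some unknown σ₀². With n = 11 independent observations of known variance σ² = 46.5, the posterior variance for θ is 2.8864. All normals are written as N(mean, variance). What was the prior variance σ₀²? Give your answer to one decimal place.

σ₀² = 9.1

For the Normal–Normal model with known σ², precisions add: τ_n = τ₀ + n/σ².
So 1/σ₀² = 1/2.8864 − 11/46.5 = 0.346452 − 0.236559 = 0.109893.
Hence σ₀² = 1/0.109893 ≈ 9.1.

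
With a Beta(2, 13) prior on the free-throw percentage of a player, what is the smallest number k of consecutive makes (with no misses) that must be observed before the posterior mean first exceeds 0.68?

After k makes and 0 misses the posterior is Beta(2+k, 13), with mean (2+k)/(2+13+k).
Set (2+k)/(15+k) > 0.68 and solve: k > (0.68·15 − 2)/(1 − 0.68) = 25.625.
The smallest integer exceeding 25.625 is 26, and checking k=26: (28)/(41) = 0.6829 > 0.68.

k = 26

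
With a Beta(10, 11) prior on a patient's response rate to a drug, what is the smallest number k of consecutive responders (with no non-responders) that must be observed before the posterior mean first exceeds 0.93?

k = 137

After k responders and 0 non-responders the posterior is Beta(10+k, 11), with mean (10+k)/(10+11+k).
Set (10+k)/(21+k) > 0.93 and solve: k > (0.93·21 − 10)/(1 − 0.93) = 136.143.
The smallest integer exceeding 136.143 is 137.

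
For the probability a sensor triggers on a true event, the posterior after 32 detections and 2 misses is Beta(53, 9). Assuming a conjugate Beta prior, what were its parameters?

A Beta(a, b) prior with s successes and f failures in binomial data gives a Beta(a+s, b+f) posterior.
So a = 53 − 32 = 21 and b = 9 − 2 = 7.

Beta(21, 7)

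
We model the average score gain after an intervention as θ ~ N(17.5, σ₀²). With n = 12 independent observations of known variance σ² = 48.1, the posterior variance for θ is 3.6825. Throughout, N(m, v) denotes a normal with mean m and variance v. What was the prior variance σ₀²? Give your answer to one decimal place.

Posterior precision equals prior precision plus data precision: 1/σ_n² = 1/σ₀² + n/σ².
So 1/σ₀² = 1/3.6825 − 12/48.1 = 0.271555 − 0.249480 = 0.022075.
Hence σ₀² = 1/0.022075 ≈ 45.3.

σ₀² = 45.3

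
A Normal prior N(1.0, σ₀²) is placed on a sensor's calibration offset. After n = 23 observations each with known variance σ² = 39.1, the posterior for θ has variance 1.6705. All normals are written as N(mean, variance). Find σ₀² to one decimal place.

Posterior precision equals prior precision plus data precision: 1/σ_n² = 1/σ₀² + n/σ².
So 1/σ₀² = 1/1.6705 − 23/39.1 = 0.598623 − 0.588235 = 0.010388.
Hence σ₀² = 1/0.010388 ≈ 96.3.

σ₀² = 96.3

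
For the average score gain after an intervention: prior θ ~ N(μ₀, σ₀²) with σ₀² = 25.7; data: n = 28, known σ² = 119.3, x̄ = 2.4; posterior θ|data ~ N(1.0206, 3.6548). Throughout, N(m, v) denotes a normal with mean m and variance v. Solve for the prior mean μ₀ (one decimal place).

μ₀ = -7.3

The posterior mean is a precision-weighted average: μ_n = (τ₀μ₀ + τ_data·x̄)/(τ₀+τ_data), with τ₀=1/σ₀² and τ_data=n/σ².
Here τ₀ = 1/25.7 = 0.038911 and τ_data = 28/119.3 = 0.234702, so τ_n = 0.273613.
Rearranging for μ₀: μ₀ = (μ_n·τ_n − τ_data·x̄)/τ₀ = (1.0206·0.273613 − 0.234702·2.4) / 0.038911 = -0.284035/0.038911 ≈ -7.3.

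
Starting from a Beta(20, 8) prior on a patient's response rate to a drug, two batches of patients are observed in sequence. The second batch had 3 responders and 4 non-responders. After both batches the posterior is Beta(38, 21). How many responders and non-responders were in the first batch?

Because Beta–binomial updating is additive in the counts, the combined data contributed (α_post−α_prior, β_post−β_prior) successes and failures.
Total across both batches: 38−20=18 responders, 21−8=13 non-responders.
Subtract the second batch: 18−3=15 responders and 13−4=9 non-responders.

15 responders and 9 non-responders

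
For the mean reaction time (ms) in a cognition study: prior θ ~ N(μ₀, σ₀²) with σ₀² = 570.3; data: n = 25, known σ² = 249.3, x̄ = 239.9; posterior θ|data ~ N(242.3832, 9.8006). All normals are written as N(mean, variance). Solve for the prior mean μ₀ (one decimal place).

μ₀ = 384.4

The posterior mean is a precision-weighted average: μ_n = (τ₀μ₀ + τ_data·x̄)/(τ₀+τ_data), with τ₀=1/σ₀² and τ_data=n/σ².
Here τ₀ = 1/570.3 = 0.001753 and τ_data = 25/249.3 = 0.100281, so τ_n = 0.102034.
Rearranging for μ₀: μ₀ = (μ_n·τ_n − τ_data·x̄)/τ₀ = (242.3832·0.102034 − 0.100281·239.9) / 0.001753 = 0.673916/0.001753 ≈ 384.4.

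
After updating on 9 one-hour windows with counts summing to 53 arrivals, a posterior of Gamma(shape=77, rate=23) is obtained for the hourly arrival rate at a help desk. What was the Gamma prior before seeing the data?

Gamma(shape=24, rate=14)

A Gamma(α, β) prior (rate parametrization) on a Poisson rate with n observations summing to S gives posterior Gamma(α+S, β+n).
So α = 77 − 53 = 24 and β = 23 − 9 = 14.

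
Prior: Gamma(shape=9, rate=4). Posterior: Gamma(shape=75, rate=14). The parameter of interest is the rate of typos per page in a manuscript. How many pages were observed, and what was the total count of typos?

n = 10 pages with total 66 typos

A Gamma(α, β) prior (rate parametrization) on a Poisson rate with n observations summing to S gives posterior Gamma(α+S, β+n).
Matching: Σxᵢ = 75 − 9 = 66 and n = 14 − 4 = 10.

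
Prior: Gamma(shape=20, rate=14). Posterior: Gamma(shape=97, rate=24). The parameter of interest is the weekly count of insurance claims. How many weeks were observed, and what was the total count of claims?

Gamma–Poisson conjugacy: posterior shape = α + Σxᵢ, posterior rate = β + n.
Matching: Σxᵢ = 97 − 20 = 77 and n = 24 − 14 = 10.

n = 10 weeks with total 77 claims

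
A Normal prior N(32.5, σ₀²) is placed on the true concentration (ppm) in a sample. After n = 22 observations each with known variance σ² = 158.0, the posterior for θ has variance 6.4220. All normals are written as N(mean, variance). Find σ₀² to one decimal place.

σ₀² = 60.7

Posterior precision equals prior precision plus data precision: 1/σ_n² = 1/σ₀² + n/σ².
So 1/σ₀² = 1/6.4220 − 22/158.0 = 0.155715 − 0.139241 = 0.016474.
Hence σ₀² = 1/0.016474 ≈ 60.7.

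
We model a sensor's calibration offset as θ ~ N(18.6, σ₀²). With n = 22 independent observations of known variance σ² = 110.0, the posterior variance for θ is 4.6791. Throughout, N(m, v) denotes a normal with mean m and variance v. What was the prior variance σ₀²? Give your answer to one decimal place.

For the Normal–Normal model with known σ², precisions add: τ_n = τ₀ + n/σ².
So 1/σ₀² = 1/4.6791 − 22/110.0 = 0.213716 − 0.200000 = 0.013716.
Hence σ₀² = 1/0.013716 ≈ 72.9.

σ₀² = 72.9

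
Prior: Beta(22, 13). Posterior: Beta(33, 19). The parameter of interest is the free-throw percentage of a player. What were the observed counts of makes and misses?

11 makes and 6 misses

Under Beta–binomial conjugacy the posterior parameters are (a+s, b+f).
Match parameters: s=33−22=11, f=19−13=6.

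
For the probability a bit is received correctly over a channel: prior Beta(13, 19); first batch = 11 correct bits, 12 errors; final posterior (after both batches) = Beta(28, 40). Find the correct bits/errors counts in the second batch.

4 correct bits and 9 errors

Sequential conjugate updates are equivalent to a single update on the pooled data, so total successes = posterior α − prior α and total failures = posterior β − prior β.
Total across both batches: 28−13=15 correct bits, 40−19=21 errors.
Subtract the first batch: 15−11=4 correct bits and 21−12=9 errors.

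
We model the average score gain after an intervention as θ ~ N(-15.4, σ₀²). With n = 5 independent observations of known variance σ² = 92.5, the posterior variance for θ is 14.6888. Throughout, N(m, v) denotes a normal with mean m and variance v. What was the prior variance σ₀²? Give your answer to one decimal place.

σ₀² = 71.3

Posterior precision equals prior precision plus data precision: 1/σ_n² = 1/σ₀² + n/σ².
So 1/σ₀² = 1/14.6888 − 5/92.5 = 0.068079 − 0.054054 = 0.014025.
Hence σ₀² = 1/0.014025 ≈ 71.3.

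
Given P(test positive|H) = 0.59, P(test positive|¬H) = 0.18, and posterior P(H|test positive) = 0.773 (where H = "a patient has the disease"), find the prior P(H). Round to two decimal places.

Bayes' rule in odds form gives O(H|E) = O(H)·[P(E|H)/P(E|¬H)], hence O(H) = O(H|E)/LR.
Posterior odds = 0.773/(1−0.773) = 3.4053. LR = 0.59/0.18 = 3.2778.
Prior odds = 3.4053/3.2778 = 1.0389, so P(H) = 1.0389/(1+1.0389) ≈ 0.51.

P(H) = 0.51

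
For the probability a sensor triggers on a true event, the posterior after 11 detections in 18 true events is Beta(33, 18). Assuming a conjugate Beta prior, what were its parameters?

Beta(22, 11)

A Beta(α, β) prior with s successes and f failures in binomial data gives a Beta(α+s, β+f) posterior.
Subtract the data counts: 33−11=22, 18−7=11.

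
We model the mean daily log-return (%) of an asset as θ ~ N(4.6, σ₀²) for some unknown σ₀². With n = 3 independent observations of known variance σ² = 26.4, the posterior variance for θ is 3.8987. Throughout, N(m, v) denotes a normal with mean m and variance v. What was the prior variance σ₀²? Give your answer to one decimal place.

σ₀² = 7.0

Posterior precision equals prior precision plus data precision: 1/σ_n² = 1/σ₀² + n/σ².
So 1/σ₀² = 1/3.8987 − 3/26.4 = 0.256496 − 0.113636 = 0.142860.
Hence σ₀² = 1/0.142860 ≈ 7.0.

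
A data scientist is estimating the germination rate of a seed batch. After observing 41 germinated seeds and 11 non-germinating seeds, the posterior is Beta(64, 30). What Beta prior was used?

Beta(23, 19)

Beta is conjugate to the binomial likelihood: posterior = Beta(a+s, b+f).
So a = 64 − 41 = 23 and b = 30 − 11 = 19.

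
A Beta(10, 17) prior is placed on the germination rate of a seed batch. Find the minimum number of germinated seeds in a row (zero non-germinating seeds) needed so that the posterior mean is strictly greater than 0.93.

After k germinated seeds and 0 non-germinating seeds the posterior is Beta(10+k, 17), with mean (10+k)/(10+17+k).
Set (10+k)/(27+k) > 0.93 and solve: k > (0.93·27 − 10)/(1 − 0.93) = 215.857.
The smallest integer exceeding 215.857 is 216, and checking k=216: (226)/(243) = 0.9300 > 0.93.

k = 216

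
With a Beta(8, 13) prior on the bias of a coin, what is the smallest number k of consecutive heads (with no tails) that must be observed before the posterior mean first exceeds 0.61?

k = 13

After k heads and 0 tails the posterior is Beta(8+k, 13), with mean (8+k)/(8+13+k).
Set (8+k)/(21+k) > 0.61 and solve: k > (0.61·21 − 8)/(1 − 0.61) = 12.333.
The smallest integer exceeding 12.333 is 13, and checking k=13: (21)/(34) = 0.6176 > 0.61.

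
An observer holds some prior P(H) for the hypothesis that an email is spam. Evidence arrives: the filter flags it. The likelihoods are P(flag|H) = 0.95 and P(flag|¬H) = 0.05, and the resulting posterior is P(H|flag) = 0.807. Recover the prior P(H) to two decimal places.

Bayes' rule in odds form gives O(H|E) = O(H)·[P(E|H)/P(E|¬H)], hence O(H) = O(H|E)/LR.
Posterior odds = 0.807/(1−0.807) = 4.1813. LR = 0.95/0.05 = 19.0000.
Prior odds = 4.1813/19.0000 = 0.2201, so P(H) = 0.2201/(1+0.2201) ≈ 0.18.

P(H) = 0.18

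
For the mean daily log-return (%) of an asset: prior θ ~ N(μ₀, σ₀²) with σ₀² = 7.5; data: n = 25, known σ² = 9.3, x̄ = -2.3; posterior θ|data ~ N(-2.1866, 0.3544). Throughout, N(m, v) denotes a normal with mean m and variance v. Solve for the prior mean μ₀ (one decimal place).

μ₀ = 0.1

The posterior mean is a precision-weighted average: μ_n = (τ₀μ₀ + τ_data·x̄)/(τ₀+τ_data), with τ₀=1/σ₀² and τ_data=n/σ².
Here τ₀ = 1/7.5 = 0.133333 and τ_data = 25/9.3 = 2.688172, so τ_n = 2.821505.
Rearranging for μ₀: μ₀ = (μ_n·τ_n − τ_data·x̄)/τ₀ = (-2.1866·2.821505 − 2.688172·-2.3) / 0.133333 = 0.013293/0.133333 ≈ 0.1.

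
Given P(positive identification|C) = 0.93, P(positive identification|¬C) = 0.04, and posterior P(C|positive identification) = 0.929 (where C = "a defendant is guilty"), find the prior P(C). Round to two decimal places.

Bayes' rule in odds form gives O(C|E) = O(C)·[P(E|C)/P(E|¬C)], hence O(C) = O(C|E)/LR.
Posterior odds = 0.929/(1−0.929) = 13.0845. LR = 0.93/0.04 = 23.2500.
Prior odds = 13.0845/23.2500 = 0.5628, so P(C) = 0.5628/(1+0.5628) ≈ 0.36.

P(C) = 0.36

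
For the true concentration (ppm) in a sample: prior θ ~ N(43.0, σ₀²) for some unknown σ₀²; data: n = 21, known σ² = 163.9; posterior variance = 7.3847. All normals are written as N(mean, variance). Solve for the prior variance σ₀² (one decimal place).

σ₀² = 137.2

Posterior precision equals prior precision plus data precision: 1/σ_n² = 1/σ₀² + n/σ².
So 1/σ₀² = 1/7.3847 − 21/163.9 = 0.135415 − 0.128127 = 0.007288.
Hence σ₀² = 1/0.007288 ≈ 137.2.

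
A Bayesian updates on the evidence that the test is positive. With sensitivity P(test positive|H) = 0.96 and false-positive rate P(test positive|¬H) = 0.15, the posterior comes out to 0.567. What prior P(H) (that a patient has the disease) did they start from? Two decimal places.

P(H) = 0.17

In odds form, posterior odds = prior odds × likelihood ratio, so prior odds = posterior odds ÷ LR.
Posterior odds = 0.567/(1−0.567) = 1.3095. LR = 0.96/0.15 = 6.4000.
Prior odds = 1.3095/6.4000 = 0.2046, so P(H) = 0.2046/(1+0.2046) ≈ 0.17.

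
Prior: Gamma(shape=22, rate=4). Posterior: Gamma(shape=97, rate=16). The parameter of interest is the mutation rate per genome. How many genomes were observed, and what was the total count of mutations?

A Gamma(α, β) prior (rate parametrization) on a Poisson rate with n observations summing to S gives posterior Gamma(α+S, β+n).
Matching: Σxᵢ = 97 − 22 = 75 and n = 16 − 4 = 12.

n = 12 genomes with total 75 mutations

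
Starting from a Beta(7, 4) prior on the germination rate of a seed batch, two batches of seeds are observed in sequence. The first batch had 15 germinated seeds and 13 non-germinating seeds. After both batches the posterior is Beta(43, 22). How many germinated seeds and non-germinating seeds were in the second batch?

Sequential conjugate updates are equivalent to a single update on the pooled data, so total successes = posterior α − prior α and total failures = posterior β − prior β.
Total across both batches: 43−7=36 germinated seeds, 22−4=18 non-germinating seeds.
Subtract the first batch: 36−15=21 germinated seeds and 18−13=5 non-germinating seeds.

21 germinated seeds and 5 non-germinating seeds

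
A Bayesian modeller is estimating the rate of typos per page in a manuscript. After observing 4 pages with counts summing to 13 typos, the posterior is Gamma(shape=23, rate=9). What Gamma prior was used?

Gamma–Poisson conjugacy: posterior shape = α + Σxᵢ, posterior rate = β + n.
So α = 23 − 13 = 10 and β = 9 − 4 = 5.

Gamma(shape=10, rate=5)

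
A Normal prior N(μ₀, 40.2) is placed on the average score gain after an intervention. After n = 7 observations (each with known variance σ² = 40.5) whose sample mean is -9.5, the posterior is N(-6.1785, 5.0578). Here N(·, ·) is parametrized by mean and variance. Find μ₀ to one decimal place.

μ₀ = 16.9

The posterior mean is a precision-weighted average: μ_n = (τ₀μ₀ + τ_data·x̄)/(τ₀+τ_data), with τ₀=1/σ₀² and τ_data=n/σ².
Here τ₀ = 1/40.2 = 0.024876 and τ_data = 7/40.5 = 0.172840, so τ_n = 0.197716.
Rearranging for μ₀: μ₀ = (μ_n·τ_n − τ_data·x̄)/τ₀ = (-6.1785·0.197716 − 0.172840·-9.5) / 0.024876 = 0.420392/0.024876 ≈ 16.9.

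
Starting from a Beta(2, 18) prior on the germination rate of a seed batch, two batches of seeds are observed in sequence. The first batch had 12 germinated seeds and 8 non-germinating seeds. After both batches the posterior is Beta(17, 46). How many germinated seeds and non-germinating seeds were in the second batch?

3 germinated seeds and 20 non-germinating seeds

Because Beta–binomial updating is additive in the counts, the combined data contributed (α_post−α_prior, β_post−β_prior) successes and failures.
Total across both batches: 17−2=15 germinated seeds, 46−18=28 non-germinating seeds.
Subtract the first batch: 15−12=3 germinated seeds and 28−8=20 non-germinating seeds.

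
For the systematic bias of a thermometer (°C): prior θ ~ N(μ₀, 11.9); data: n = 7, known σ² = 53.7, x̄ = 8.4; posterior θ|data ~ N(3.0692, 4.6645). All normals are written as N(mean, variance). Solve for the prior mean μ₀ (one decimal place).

The posterior mean is a precision-weighted average: μ_n = (τ₀μ₀ + τ_data·x̄)/(τ₀+τ_data), with τ₀=1/σ₀² and τ_data=n/σ².
Here τ₀ = 1/11.9 = 0.084034 and τ_data = 7/53.7 = 0.130354, so τ_n = 0.214388.
Rearranging for μ₀: μ₀ = (μ_n·τ_n − τ_data·x̄)/τ₀ = (3.0692·0.214388 − 0.130354·8.4) / 0.084034 = -0.436974/0.084034 ≈ -5.2.

μ₀ = -5.2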